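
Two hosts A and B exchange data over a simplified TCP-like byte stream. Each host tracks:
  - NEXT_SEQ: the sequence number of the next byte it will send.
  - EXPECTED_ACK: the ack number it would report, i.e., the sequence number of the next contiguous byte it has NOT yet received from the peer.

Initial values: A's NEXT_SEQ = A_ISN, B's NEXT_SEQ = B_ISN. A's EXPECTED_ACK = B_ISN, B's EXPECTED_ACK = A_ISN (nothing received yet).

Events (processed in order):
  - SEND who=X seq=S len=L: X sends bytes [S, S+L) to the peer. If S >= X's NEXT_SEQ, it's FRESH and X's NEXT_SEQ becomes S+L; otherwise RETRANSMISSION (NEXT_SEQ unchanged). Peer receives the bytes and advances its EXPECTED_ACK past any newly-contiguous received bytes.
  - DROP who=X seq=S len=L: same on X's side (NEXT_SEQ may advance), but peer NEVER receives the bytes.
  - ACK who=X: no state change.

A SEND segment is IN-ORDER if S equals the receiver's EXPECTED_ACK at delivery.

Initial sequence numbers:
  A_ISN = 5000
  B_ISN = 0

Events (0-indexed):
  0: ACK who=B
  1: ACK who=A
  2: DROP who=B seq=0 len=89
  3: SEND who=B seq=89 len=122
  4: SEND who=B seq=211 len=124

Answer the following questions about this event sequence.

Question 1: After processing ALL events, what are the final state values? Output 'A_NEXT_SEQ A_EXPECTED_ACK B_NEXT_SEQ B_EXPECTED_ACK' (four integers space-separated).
Answer: 5000 0 335 5000

Derivation:
After event 0: A_seq=5000 A_ack=0 B_seq=0 B_ack=5000
After event 1: A_seq=5000 A_ack=0 B_seq=0 B_ack=5000
After event 2: A_seq=5000 A_ack=0 B_seq=89 B_ack=5000
After event 3: A_seq=5000 A_ack=0 B_seq=211 B_ack=5000
After event 4: A_seq=5000 A_ack=0 B_seq=335 B_ack=5000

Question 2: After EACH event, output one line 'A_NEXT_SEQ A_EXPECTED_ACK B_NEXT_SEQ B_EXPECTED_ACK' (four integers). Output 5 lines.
5000 0 0 5000
5000 0 0 5000
5000 0 89 5000
5000 0 211 5000
5000 0 335 5000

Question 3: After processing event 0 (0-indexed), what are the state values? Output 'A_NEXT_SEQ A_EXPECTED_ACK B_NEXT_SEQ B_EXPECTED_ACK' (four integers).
After event 0: A_seq=5000 A_ack=0 B_seq=0 B_ack=5000

5000 0 0 5000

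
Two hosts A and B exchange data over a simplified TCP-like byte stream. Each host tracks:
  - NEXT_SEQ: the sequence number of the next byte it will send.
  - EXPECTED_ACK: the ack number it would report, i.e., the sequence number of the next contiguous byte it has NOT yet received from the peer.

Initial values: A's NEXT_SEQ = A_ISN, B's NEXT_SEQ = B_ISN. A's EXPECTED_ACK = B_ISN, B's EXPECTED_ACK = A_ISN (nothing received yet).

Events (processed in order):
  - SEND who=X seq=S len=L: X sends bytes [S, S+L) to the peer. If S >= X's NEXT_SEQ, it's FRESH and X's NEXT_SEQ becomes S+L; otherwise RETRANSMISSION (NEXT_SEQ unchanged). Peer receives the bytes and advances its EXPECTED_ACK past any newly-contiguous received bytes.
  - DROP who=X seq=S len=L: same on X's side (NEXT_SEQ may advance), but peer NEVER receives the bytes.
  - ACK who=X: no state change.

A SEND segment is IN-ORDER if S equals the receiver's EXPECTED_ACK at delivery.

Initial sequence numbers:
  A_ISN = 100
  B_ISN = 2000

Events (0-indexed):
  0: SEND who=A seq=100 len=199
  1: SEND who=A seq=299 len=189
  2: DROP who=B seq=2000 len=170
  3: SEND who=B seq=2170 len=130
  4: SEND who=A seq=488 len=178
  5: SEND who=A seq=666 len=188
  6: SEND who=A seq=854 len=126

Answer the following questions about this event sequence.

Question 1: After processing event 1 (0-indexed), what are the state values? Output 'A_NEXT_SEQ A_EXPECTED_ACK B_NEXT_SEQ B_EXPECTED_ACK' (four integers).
After event 0: A_seq=299 A_ack=2000 B_seq=2000 B_ack=299
After event 1: A_seq=488 A_ack=2000 B_seq=2000 B_ack=488

488 2000 2000 488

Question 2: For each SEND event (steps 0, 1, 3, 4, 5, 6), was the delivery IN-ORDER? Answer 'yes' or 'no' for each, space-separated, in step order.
Answer: yes yes no yes yes yes

Derivation:
Step 0: SEND seq=100 -> in-order
Step 1: SEND seq=299 -> in-order
Step 3: SEND seq=2170 -> out-of-order
Step 4: SEND seq=488 -> in-order
Step 5: SEND seq=666 -> in-order
Step 6: SEND seq=854 -> in-order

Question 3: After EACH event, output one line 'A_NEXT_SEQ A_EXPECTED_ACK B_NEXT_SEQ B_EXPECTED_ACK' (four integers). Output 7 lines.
299 2000 2000 299
488 2000 2000 488
488 2000 2170 488
488 2000 2300 488
666 2000 2300 666
854 2000 2300 854
980 2000 2300 980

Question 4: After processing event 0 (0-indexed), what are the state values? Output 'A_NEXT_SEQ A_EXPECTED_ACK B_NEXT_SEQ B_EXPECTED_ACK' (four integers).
After event 0: A_seq=299 A_ack=2000 B_seq=2000 B_ack=299

299 2000 2000 299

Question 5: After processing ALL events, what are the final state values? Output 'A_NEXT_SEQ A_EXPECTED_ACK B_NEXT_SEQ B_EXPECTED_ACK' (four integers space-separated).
After event 0: A_seq=299 A_ack=2000 B_seq=2000 B_ack=299
After event 1: A_seq=488 A_ack=2000 B_seq=2000 B_ack=488
After event 2: A_seq=488 A_ack=2000 B_seq=2170 B_ack=488
After event 3: A_seq=488 A_ack=2000 B_seq=2300 B_ack=488
After event 4: A_seq=666 A_ack=2000 B_seq=2300 B_ack=666
After event 5: A_seq=854 A_ack=2000 B_seq=2300 B_ack=854
After event 6: A_seq=980 A_ack=2000 B_seq=2300 B_ack=980

Answer: 980 2000 2300 980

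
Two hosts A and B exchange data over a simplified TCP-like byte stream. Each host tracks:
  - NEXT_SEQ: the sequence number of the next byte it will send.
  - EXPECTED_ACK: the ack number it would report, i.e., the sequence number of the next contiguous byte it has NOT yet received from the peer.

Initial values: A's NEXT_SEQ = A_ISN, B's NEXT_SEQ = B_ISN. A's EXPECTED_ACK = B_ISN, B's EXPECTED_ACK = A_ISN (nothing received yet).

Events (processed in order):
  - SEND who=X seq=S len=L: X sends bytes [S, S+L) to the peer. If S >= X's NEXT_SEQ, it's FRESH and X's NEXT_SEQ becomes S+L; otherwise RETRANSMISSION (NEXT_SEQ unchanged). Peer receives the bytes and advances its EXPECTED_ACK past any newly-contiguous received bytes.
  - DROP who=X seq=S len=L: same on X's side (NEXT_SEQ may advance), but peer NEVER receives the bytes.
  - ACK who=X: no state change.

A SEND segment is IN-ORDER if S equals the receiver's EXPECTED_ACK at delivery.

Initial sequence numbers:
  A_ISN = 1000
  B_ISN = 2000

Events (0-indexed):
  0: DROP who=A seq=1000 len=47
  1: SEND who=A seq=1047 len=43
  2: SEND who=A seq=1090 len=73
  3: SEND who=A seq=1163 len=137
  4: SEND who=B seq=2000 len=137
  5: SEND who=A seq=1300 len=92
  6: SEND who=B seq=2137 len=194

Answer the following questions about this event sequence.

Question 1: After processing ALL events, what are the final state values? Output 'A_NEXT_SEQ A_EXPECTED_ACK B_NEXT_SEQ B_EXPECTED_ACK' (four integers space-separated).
Answer: 1392 2331 2331 1000

Derivation:
After event 0: A_seq=1047 A_ack=2000 B_seq=2000 B_ack=1000
After event 1: A_seq=1090 A_ack=2000 B_seq=2000 B_ack=1000
After event 2: A_seq=1163 A_ack=2000 B_seq=2000 B_ack=1000
After event 3: A_seq=1300 A_ack=2000 B_seq=2000 B_ack=1000
After event 4: A_seq=1300 A_ack=2137 B_seq=2137 B_ack=1000
After event 5: A_seq=1392 A_ack=2137 B_seq=2137 B_ack=1000
After event 6: A_seq=1392 A_ack=2331 B_seq=2331 B_ack=1000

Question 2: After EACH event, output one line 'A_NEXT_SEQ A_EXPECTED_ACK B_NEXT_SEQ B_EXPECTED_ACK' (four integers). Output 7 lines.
1047 2000 2000 1000
1090 2000 2000 1000
1163 2000 2000 1000
1300 2000 2000 1000
1300 2137 2137 1000
1392 2137 2137 1000
1392 2331 2331 1000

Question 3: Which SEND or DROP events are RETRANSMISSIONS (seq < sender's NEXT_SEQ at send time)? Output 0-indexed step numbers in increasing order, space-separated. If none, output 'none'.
Step 0: DROP seq=1000 -> fresh
Step 1: SEND seq=1047 -> fresh
Step 2: SEND seq=1090 -> fresh
Step 3: SEND seq=1163 -> fresh
Step 4: SEND seq=2000 -> fresh
Step 5: SEND seq=1300 -> fresh
Step 6: SEND seq=2137 -> fresh

Answer: none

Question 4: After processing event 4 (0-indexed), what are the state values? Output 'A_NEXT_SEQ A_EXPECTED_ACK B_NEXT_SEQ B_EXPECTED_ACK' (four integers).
After event 0: A_seq=1047 A_ack=2000 B_seq=2000 B_ack=1000
After event 1: A_seq=1090 A_ack=2000 B_seq=2000 B_ack=1000
After event 2: A_seq=1163 A_ack=2000 B_seq=2000 B_ack=1000
After event 3: A_seq=1300 A_ack=2000 B_seq=2000 B_ack=1000
After event 4: A_seq=1300 A_ack=2137 B_seq=2137 B_ack=1000

1300 2137 2137 1000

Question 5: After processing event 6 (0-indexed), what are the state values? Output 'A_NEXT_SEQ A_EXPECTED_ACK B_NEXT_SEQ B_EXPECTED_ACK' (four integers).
After event 0: A_seq=1047 A_ack=2000 B_seq=2000 B_ack=1000
After event 1: A_seq=1090 A_ack=2000 B_seq=2000 B_ack=1000
After event 2: A_seq=1163 A_ack=2000 B_seq=2000 B_ack=1000
After event 3: A_seq=1300 A_ack=2000 B_seq=2000 B_ack=1000
After event 4: A_seq=1300 A_ack=2137 B_seq=2137 B_ack=1000
After event 5: A_seq=1392 A_ack=2137 B_seq=2137 B_ack=1000
After event 6: A_seq=1392 A_ack=2331 B_seq=2331 B_ack=1000

1392 2331 2331 1000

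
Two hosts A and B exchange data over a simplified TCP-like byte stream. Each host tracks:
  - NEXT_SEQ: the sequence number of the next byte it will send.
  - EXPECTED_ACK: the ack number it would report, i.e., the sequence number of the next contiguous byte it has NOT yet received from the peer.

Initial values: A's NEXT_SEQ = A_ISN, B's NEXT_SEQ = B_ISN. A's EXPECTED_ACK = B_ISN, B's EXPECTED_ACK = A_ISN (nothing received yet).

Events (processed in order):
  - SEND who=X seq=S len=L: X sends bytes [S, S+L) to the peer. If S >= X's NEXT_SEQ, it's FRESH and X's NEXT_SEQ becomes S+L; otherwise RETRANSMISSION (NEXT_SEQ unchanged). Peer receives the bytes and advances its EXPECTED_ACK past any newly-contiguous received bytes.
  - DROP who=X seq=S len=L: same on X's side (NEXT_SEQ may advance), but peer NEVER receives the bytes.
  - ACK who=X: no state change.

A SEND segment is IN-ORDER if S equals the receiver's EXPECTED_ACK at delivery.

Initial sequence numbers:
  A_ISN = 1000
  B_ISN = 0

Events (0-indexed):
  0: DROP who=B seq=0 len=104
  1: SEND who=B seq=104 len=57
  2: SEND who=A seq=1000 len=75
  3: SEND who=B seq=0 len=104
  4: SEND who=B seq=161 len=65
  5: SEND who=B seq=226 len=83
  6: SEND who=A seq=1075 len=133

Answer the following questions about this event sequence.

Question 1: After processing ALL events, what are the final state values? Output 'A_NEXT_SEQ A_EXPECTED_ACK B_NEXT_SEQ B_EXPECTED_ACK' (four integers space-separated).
After event 0: A_seq=1000 A_ack=0 B_seq=104 B_ack=1000
After event 1: A_seq=1000 A_ack=0 B_seq=161 B_ack=1000
After event 2: A_seq=1075 A_ack=0 B_seq=161 B_ack=1075
After event 3: A_seq=1075 A_ack=161 B_seq=161 B_ack=1075
After event 4: A_seq=1075 A_ack=226 B_seq=226 B_ack=1075
After event 5: A_seq=1075 A_ack=309 B_seq=309 B_ack=1075
After event 6: A_seq=1208 A_ack=309 B_seq=309 B_ack=1208

Answer: 1208 309 309 1208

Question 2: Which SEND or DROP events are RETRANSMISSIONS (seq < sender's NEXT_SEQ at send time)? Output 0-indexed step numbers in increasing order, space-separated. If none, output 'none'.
Step 0: DROP seq=0 -> fresh
Step 1: SEND seq=104 -> fresh
Step 2: SEND seq=1000 -> fresh
Step 3: SEND seq=0 -> retransmit
Step 4: SEND seq=161 -> fresh
Step 5: SEND seq=226 -> fresh
Step 6: SEND seq=1075 -> fresh

Answer: 3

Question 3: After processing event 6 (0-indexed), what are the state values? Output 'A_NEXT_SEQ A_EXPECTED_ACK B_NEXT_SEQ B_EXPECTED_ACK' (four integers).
After event 0: A_seq=1000 A_ack=0 B_seq=104 B_ack=1000
After event 1: A_seq=1000 A_ack=0 B_seq=161 B_ack=1000
After event 2: A_seq=1075 A_ack=0 B_seq=161 B_ack=1075
After event 3: A_seq=1075 A_ack=161 B_seq=161 B_ack=1075
After event 4: A_seq=1075 A_ack=226 B_seq=226 B_ack=1075
After event 5: A_seq=1075 A_ack=309 B_seq=309 B_ack=1075
After event 6: A_seq=1208 A_ack=309 B_seq=309 B_ack=1208

1208 309 309 1208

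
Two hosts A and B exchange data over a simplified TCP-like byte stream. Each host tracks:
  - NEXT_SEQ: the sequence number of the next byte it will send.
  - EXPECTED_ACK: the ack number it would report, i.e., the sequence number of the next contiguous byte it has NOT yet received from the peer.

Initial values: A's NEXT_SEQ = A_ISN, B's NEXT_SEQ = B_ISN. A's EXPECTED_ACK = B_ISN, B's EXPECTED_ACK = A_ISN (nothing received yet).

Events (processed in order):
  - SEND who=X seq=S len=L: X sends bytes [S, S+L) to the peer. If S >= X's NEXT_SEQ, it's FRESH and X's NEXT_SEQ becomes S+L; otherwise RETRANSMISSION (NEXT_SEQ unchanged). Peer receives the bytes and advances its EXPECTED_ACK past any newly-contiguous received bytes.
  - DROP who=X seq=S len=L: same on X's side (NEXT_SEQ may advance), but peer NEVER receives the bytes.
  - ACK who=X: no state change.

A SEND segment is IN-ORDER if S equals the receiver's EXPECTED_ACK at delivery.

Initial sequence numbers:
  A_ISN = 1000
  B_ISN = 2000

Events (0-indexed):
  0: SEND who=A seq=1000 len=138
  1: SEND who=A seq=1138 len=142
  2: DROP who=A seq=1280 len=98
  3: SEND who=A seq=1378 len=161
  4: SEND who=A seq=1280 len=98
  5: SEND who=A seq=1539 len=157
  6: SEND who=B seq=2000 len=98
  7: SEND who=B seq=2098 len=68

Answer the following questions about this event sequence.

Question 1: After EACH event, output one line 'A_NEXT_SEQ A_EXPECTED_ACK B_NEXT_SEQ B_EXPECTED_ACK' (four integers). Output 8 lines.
1138 2000 2000 1138
1280 2000 2000 1280
1378 2000 2000 1280
1539 2000 2000 1280
1539 2000 2000 1539
1696 2000 2000 1696
1696 2098 2098 1696
1696 2166 2166 1696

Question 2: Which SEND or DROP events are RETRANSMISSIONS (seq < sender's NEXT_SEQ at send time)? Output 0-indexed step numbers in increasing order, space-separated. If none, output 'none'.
Step 0: SEND seq=1000 -> fresh
Step 1: SEND seq=1138 -> fresh
Step 2: DROP seq=1280 -> fresh
Step 3: SEND seq=1378 -> fresh
Step 4: SEND seq=1280 -> retransmit
Step 5: SEND seq=1539 -> fresh
Step 6: SEND seq=2000 -> fresh
Step 7: SEND seq=2098 -> fresh

Answer: 4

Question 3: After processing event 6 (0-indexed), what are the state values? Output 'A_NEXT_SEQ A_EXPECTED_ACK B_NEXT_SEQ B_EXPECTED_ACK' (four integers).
After event 0: A_seq=1138 A_ack=2000 B_seq=2000 B_ack=1138
After event 1: A_seq=1280 A_ack=2000 B_seq=2000 B_ack=1280
After event 2: A_seq=1378 A_ack=2000 B_seq=2000 B_ack=1280
After event 3: A_seq=1539 A_ack=2000 B_seq=2000 B_ack=1280
After event 4: A_seq=1539 A_ack=2000 B_seq=2000 B_ack=1539
After event 5: A_seq=1696 A_ack=2000 B_seq=2000 B_ack=1696
After event 6: A_seq=1696 A_ack=2098 B_seq=2098 B_ack=1696

1696 2098 2098 1696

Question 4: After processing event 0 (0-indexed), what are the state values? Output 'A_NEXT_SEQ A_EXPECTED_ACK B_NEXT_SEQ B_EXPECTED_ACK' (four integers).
After event 0: A_seq=1138 A_ack=2000 B_seq=2000 B_ack=1138

1138 2000 2000 1138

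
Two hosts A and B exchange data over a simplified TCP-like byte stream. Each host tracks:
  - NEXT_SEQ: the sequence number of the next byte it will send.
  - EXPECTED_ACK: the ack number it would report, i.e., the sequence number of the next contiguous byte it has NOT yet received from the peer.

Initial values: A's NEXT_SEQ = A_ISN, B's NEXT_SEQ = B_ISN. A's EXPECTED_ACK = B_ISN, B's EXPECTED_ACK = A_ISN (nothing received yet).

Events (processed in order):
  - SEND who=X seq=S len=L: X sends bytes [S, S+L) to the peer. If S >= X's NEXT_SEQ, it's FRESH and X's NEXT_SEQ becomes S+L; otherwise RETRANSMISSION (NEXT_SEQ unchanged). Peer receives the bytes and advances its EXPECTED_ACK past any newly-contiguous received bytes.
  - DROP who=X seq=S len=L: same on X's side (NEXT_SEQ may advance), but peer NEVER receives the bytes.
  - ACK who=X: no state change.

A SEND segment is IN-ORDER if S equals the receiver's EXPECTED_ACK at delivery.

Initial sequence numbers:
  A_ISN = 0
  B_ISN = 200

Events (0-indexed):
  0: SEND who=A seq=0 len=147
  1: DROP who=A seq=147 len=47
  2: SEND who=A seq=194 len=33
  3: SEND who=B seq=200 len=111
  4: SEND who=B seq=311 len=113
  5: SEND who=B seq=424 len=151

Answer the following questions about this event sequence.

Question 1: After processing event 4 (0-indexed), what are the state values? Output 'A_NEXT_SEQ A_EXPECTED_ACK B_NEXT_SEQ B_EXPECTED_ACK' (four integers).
After event 0: A_seq=147 A_ack=200 B_seq=200 B_ack=147
After event 1: A_seq=194 A_ack=200 B_seq=200 B_ack=147
After event 2: A_seq=227 A_ack=200 B_seq=200 B_ack=147
After event 3: A_seq=227 A_ack=311 B_seq=311 B_ack=147
After event 4: A_seq=227 A_ack=424 B_seq=424 B_ack=147

227 424 424 147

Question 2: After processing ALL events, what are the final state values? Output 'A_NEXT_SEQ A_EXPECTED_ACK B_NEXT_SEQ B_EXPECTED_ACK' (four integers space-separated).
After event 0: A_seq=147 A_ack=200 B_seq=200 B_ack=147
After event 1: A_seq=194 A_ack=200 B_seq=200 B_ack=147
After event 2: A_seq=227 A_ack=200 B_seq=200 B_ack=147
After event 3: A_seq=227 A_ack=311 B_seq=311 B_ack=147
After event 4: A_seq=227 A_ack=424 B_seq=424 B_ack=147
After event 5: A_seq=227 A_ack=575 B_seq=575 B_ack=147

Answer: 227 575 575 147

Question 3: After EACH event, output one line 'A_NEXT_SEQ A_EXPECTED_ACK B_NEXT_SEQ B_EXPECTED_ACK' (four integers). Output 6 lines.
147 200 200 147
194 200 200 147
227 200 200 147
227 311 311 147
227 424 424 147
227 575 575 147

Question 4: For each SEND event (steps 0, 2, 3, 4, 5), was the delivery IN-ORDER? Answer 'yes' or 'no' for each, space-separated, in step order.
Answer: yes no yes yes yes

Derivation:
Step 0: SEND seq=0 -> in-order
Step 2: SEND seq=194 -> out-of-order
Step 3: SEND seq=200 -> in-order
Step 4: SEND seq=311 -> in-order
Step 5: SEND seq=424 -> in-order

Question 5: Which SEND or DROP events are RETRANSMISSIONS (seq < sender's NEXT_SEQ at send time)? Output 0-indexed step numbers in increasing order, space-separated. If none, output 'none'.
Step 0: SEND seq=0 -> fresh
Step 1: DROP seq=147 -> fresh
Step 2: SEND seq=194 -> fresh
Step 3: SEND seq=200 -> fresh
Step 4: SEND seq=311 -> fresh
Step 5: SEND seq=424 -> fresh

Answer: none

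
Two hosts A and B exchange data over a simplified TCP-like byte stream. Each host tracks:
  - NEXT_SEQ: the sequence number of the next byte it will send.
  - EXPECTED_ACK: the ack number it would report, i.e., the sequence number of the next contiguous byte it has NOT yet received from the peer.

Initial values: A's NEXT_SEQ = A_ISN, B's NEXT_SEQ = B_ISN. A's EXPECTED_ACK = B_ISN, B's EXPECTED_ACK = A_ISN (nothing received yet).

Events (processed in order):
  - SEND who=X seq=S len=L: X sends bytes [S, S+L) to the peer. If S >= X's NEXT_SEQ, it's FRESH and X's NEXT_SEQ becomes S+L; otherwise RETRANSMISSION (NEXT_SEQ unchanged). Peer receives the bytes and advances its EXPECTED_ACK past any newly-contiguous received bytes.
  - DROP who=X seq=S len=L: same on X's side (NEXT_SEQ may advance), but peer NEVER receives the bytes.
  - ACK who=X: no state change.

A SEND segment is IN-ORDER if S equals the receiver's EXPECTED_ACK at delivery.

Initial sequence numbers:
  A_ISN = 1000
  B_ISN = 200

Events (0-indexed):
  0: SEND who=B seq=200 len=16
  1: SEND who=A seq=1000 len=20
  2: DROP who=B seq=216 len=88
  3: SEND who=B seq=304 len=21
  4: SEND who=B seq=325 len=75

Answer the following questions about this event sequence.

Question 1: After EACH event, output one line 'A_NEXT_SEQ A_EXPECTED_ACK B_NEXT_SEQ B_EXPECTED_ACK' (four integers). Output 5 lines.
1000 216 216 1000
1020 216 216 1020
1020 216 304 1020
1020 216 325 1020
1020 216 400 1020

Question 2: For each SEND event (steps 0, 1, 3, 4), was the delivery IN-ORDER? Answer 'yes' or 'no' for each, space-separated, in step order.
Answer: yes yes no no

Derivation:
Step 0: SEND seq=200 -> in-order
Step 1: SEND seq=1000 -> in-order
Step 3: SEND seq=304 -> out-of-order
Step 4: SEND seq=325 -> out-of-order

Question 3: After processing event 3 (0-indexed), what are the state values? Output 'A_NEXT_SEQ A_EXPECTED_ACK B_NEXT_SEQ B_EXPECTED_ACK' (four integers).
After event 0: A_seq=1000 A_ack=216 B_seq=216 B_ack=1000
After event 1: A_seq=1020 A_ack=216 B_seq=216 B_ack=1020
After event 2: A_seq=1020 A_ack=216 B_seq=304 B_ack=1020
After event 3: A_seq=1020 A_ack=216 B_seq=325 B_ack=1020

1020 216 325 1020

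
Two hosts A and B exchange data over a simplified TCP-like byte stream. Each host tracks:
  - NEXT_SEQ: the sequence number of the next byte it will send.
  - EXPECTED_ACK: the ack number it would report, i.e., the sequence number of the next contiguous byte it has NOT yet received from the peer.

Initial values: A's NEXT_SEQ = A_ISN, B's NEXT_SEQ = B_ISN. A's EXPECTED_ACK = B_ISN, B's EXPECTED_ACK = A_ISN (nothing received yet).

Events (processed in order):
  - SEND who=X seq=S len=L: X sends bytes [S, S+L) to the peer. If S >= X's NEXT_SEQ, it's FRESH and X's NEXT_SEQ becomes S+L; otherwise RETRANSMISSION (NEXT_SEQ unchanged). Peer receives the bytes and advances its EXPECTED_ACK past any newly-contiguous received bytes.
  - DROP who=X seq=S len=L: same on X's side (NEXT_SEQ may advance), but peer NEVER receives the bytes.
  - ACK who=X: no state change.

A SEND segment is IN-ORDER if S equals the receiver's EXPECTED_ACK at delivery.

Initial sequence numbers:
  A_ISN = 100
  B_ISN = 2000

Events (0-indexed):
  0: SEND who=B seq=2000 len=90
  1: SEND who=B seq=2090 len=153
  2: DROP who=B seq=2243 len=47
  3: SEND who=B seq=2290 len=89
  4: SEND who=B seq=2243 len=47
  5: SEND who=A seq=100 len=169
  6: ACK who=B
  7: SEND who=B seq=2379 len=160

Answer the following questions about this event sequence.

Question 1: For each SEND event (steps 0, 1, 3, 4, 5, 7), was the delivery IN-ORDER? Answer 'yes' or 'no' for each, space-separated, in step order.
Step 0: SEND seq=2000 -> in-order
Step 1: SEND seq=2090 -> in-order
Step 3: SEND seq=2290 -> out-of-order
Step 4: SEND seq=2243 -> in-order
Step 5: SEND seq=100 -> in-order
Step 7: SEND seq=2379 -> in-order

Answer: yes yes no yes yes yes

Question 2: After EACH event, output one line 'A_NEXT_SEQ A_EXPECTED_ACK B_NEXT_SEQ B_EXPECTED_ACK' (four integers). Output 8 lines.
100 2090 2090 100
100 2243 2243 100
100 2243 2290 100
100 2243 2379 100
100 2379 2379 100
269 2379 2379 269
269 2379 2379 269
269 2539 2539 269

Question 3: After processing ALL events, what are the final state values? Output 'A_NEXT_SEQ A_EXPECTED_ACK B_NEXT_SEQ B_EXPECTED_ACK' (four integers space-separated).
After event 0: A_seq=100 A_ack=2090 B_seq=2090 B_ack=100
After event 1: A_seq=100 A_ack=2243 B_seq=2243 B_ack=100
After event 2: A_seq=100 A_ack=2243 B_seq=2290 B_ack=100
After event 3: A_seq=100 A_ack=2243 B_seq=2379 B_ack=100
After event 4: A_seq=100 A_ack=2379 B_seq=2379 B_ack=100
After event 5: A_seq=269 A_ack=2379 B_seq=2379 B_ack=269
After event 6: A_seq=269 A_ack=2379 B_seq=2379 B_ack=269
After event 7: A_seq=269 A_ack=2539 B_seq=2539 B_ack=269

Answer: 269 2539 2539 269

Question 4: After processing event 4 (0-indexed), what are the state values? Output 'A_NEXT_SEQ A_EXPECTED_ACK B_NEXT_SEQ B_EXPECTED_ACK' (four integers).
After event 0: A_seq=100 A_ack=2090 B_seq=2090 B_ack=100
After event 1: A_seq=100 A_ack=2243 B_seq=2243 B_ack=100
After event 2: A_seq=100 A_ack=2243 B_seq=2290 B_ack=100
After event 3: A_seq=100 A_ack=2243 B_seq=2379 B_ack=100
After event 4: A_seq=100 A_ack=2379 B_seq=2379 B_ack=100

100 2379 2379 100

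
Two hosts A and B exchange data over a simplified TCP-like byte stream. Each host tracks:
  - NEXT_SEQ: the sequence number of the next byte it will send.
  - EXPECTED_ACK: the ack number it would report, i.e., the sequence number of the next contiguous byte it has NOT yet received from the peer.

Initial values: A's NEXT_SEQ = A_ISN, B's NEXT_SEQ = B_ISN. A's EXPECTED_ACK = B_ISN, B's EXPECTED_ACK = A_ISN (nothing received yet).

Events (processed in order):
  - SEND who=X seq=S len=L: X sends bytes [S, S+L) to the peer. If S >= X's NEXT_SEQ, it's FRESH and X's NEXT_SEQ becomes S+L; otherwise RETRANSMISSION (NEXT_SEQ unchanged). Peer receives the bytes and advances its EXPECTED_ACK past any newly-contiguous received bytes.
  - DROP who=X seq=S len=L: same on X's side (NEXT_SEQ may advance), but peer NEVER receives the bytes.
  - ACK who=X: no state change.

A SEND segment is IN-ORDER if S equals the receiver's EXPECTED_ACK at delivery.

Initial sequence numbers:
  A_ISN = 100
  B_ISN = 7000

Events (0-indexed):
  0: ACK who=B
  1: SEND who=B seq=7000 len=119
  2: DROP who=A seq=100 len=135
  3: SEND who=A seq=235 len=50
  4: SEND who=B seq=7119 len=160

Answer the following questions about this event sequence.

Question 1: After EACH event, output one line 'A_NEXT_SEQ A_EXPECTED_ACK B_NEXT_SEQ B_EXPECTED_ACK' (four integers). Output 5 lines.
100 7000 7000 100
100 7119 7119 100
235 7119 7119 100
285 7119 7119 100
285 7279 7279 100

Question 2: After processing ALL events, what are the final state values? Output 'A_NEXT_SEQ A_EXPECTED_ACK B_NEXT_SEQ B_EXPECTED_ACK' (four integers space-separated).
After event 0: A_seq=100 A_ack=7000 B_seq=7000 B_ack=100
After event 1: A_seq=100 A_ack=7119 B_seq=7119 B_ack=100
After event 2: A_seq=235 A_ack=7119 B_seq=7119 B_ack=100
After event 3: A_seq=285 A_ack=7119 B_seq=7119 B_ack=100
After event 4: A_seq=285 A_ack=7279 B_seq=7279 B_ack=100

Answer: 285 7279 7279 100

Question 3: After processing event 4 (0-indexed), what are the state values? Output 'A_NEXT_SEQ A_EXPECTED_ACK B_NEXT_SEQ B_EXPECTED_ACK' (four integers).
After event 0: A_seq=100 A_ack=7000 B_seq=7000 B_ack=100
After event 1: A_seq=100 A_ack=7119 B_seq=7119 B_ack=100
After event 2: A_seq=235 A_ack=7119 B_seq=7119 B_ack=100
After event 3: A_seq=285 A_ack=7119 B_seq=7119 B_ack=100
After event 4: A_seq=285 A_ack=7279 B_seq=7279 B_ack=100

285 7279 7279 100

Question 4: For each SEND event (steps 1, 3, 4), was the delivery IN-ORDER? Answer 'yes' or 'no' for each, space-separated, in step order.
Answer: yes no yes

Derivation:
Step 1: SEND seq=7000 -> in-order
Step 3: SEND seq=235 -> out-of-order
Step 4: SEND seq=7119 -> in-order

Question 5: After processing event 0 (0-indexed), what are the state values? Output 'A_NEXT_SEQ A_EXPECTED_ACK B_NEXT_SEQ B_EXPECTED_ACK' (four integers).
After event 0: A_seq=100 A_ack=7000 B_seq=7000 B_ack=100

100 7000 7000 100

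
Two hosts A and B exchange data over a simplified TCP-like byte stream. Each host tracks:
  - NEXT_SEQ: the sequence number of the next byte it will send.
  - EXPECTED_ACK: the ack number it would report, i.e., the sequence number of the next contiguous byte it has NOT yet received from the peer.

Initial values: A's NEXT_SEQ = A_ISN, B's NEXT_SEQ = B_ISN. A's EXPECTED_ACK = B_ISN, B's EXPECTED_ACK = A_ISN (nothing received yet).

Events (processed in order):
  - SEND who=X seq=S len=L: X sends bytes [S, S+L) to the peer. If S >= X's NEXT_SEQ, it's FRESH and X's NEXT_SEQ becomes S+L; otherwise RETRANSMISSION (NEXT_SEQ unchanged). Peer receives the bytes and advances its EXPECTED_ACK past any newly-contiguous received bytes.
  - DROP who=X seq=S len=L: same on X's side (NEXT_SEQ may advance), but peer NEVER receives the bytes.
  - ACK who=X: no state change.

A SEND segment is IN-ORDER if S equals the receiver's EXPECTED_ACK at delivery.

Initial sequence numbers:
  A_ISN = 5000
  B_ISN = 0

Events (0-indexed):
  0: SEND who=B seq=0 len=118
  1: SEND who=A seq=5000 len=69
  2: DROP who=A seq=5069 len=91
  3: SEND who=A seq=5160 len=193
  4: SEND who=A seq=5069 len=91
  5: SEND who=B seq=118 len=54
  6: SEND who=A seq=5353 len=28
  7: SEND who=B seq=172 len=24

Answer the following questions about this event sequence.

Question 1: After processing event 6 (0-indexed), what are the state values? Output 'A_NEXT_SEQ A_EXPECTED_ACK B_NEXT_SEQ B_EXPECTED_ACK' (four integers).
After event 0: A_seq=5000 A_ack=118 B_seq=118 B_ack=5000
After event 1: A_seq=5069 A_ack=118 B_seq=118 B_ack=5069
After event 2: A_seq=5160 A_ack=118 B_seq=118 B_ack=5069
After event 3: A_seq=5353 A_ack=118 B_seq=118 B_ack=5069
After event 4: A_seq=5353 A_ack=118 B_seq=118 B_ack=5353
After event 5: A_seq=5353 A_ack=172 B_seq=172 B_ack=5353
After event 6: A_seq=5381 A_ack=172 B_seq=172 B_ack=5381

5381 172 172 5381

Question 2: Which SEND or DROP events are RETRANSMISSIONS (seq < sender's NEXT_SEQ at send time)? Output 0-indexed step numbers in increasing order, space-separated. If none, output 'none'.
Answer: 4

Derivation:
Step 0: SEND seq=0 -> fresh
Step 1: SEND seq=5000 -> fresh
Step 2: DROP seq=5069 -> fresh
Step 3: SEND seq=5160 -> fresh
Step 4: SEND seq=5069 -> retransmit
Step 5: SEND seq=118 -> fresh
Step 6: SEND seq=5353 -> fresh
Step 7: SEND seq=172 -> fresh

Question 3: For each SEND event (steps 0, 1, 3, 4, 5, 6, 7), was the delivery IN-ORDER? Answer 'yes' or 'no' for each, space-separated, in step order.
Step 0: SEND seq=0 -> in-order
Step 1: SEND seq=5000 -> in-order
Step 3: SEND seq=5160 -> out-of-order
Step 4: SEND seq=5069 -> in-order
Step 5: SEND seq=118 -> in-order
Step 6: SEND seq=5353 -> in-order
Step 7: SEND seq=172 -> in-order

Answer: yes yes no yes yes yes yes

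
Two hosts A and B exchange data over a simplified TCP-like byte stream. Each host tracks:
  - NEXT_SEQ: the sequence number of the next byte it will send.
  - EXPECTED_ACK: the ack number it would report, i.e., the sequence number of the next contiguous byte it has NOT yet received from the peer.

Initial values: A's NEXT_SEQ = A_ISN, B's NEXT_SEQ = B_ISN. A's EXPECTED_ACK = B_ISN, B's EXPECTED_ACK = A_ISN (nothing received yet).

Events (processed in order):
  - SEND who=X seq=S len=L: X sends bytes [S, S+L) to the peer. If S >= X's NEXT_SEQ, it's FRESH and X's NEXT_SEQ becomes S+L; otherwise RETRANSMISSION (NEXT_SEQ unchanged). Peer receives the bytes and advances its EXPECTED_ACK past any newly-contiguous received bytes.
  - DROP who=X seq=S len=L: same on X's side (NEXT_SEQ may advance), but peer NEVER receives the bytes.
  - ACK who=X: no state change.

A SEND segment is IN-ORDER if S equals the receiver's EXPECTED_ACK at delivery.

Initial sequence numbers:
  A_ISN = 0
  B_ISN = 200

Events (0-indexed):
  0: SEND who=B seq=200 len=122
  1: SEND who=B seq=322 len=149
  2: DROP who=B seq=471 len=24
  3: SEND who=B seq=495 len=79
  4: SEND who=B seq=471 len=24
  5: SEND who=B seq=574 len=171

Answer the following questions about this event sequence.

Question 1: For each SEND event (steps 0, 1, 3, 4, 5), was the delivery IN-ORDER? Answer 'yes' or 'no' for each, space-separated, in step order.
Step 0: SEND seq=200 -> in-order
Step 1: SEND seq=322 -> in-order
Step 3: SEND seq=495 -> out-of-order
Step 4: SEND seq=471 -> in-order
Step 5: SEND seq=574 -> in-order

Answer: yes yes no yes yes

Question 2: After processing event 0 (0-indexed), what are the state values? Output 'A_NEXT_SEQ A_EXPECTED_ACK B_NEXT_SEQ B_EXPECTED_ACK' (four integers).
After event 0: A_seq=0 A_ack=322 B_seq=322 B_ack=0

0 322 322 0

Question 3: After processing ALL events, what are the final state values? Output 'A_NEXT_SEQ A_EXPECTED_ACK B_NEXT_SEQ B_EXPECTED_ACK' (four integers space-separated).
After event 0: A_seq=0 A_ack=322 B_seq=322 B_ack=0
After event 1: A_seq=0 A_ack=471 B_seq=471 B_ack=0
After event 2: A_seq=0 A_ack=471 B_seq=495 B_ack=0
After event 3: A_seq=0 A_ack=471 B_seq=574 B_ack=0
After event 4: A_seq=0 A_ack=574 B_seq=574 B_ack=0
After event 5: A_seq=0 A_ack=745 B_seq=745 B_ack=0

Answer: 0 745 745 0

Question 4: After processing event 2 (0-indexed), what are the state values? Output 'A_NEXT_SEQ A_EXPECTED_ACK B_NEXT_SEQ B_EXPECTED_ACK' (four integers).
After event 0: A_seq=0 A_ack=322 B_seq=322 B_ack=0
After event 1: A_seq=0 A_ack=471 B_seq=471 B_ack=0
After event 2: A_seq=0 A_ack=471 B_seq=495 B_ack=0

0 471 495 0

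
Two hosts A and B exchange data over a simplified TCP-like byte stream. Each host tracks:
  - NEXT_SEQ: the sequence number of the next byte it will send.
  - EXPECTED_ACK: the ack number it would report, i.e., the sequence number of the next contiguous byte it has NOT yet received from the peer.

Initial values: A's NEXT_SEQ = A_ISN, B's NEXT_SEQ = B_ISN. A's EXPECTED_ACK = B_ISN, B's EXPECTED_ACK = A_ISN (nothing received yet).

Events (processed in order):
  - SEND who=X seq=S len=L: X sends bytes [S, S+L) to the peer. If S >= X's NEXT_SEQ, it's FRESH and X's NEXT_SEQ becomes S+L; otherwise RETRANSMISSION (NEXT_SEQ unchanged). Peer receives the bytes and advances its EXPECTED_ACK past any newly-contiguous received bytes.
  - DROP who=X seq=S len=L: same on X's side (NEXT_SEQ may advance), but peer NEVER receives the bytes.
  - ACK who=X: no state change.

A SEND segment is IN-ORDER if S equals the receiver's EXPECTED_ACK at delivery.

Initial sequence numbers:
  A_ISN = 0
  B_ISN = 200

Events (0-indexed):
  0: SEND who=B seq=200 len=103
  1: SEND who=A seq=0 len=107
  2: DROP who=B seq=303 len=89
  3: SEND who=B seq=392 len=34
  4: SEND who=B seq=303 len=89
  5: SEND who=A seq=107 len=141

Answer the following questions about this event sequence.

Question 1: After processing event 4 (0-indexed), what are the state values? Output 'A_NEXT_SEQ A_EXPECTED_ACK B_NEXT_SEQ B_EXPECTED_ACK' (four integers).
After event 0: A_seq=0 A_ack=303 B_seq=303 B_ack=0
After event 1: A_seq=107 A_ack=303 B_seq=303 B_ack=107
After event 2: A_seq=107 A_ack=303 B_seq=392 B_ack=107
After event 3: A_seq=107 A_ack=303 B_seq=426 B_ack=107
After event 4: A_seq=107 A_ack=426 B_seq=426 B_ack=107

107 426 426 107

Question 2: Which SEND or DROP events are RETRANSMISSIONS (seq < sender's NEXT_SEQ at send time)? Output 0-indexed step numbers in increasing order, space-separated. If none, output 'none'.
Step 0: SEND seq=200 -> fresh
Step 1: SEND seq=0 -> fresh
Step 2: DROP seq=303 -> fresh
Step 3: SEND seq=392 -> fresh
Step 4: SEND seq=303 -> retransmit
Step 5: SEND seq=107 -> fresh

Answer: 4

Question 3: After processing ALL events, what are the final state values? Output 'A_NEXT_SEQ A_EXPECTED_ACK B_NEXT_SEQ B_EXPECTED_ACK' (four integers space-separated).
After event 0: A_seq=0 A_ack=303 B_seq=303 B_ack=0
After event 1: A_seq=107 A_ack=303 B_seq=303 B_ack=107
After event 2: A_seq=107 A_ack=303 B_seq=392 B_ack=107
After event 3: A_seq=107 A_ack=303 B_seq=426 B_ack=107
After event 4: A_seq=107 A_ack=426 B_seq=426 B_ack=107
After event 5: A_seq=248 A_ack=426 B_seq=426 B_ack=248

Answer: 248 426 426 248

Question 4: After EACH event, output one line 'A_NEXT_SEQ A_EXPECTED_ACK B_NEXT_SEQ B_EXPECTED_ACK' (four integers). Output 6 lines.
0 303 303 0
107 303 303 107
107 303 392 107
107 303 426 107
107 426 426 107
248 426 426 248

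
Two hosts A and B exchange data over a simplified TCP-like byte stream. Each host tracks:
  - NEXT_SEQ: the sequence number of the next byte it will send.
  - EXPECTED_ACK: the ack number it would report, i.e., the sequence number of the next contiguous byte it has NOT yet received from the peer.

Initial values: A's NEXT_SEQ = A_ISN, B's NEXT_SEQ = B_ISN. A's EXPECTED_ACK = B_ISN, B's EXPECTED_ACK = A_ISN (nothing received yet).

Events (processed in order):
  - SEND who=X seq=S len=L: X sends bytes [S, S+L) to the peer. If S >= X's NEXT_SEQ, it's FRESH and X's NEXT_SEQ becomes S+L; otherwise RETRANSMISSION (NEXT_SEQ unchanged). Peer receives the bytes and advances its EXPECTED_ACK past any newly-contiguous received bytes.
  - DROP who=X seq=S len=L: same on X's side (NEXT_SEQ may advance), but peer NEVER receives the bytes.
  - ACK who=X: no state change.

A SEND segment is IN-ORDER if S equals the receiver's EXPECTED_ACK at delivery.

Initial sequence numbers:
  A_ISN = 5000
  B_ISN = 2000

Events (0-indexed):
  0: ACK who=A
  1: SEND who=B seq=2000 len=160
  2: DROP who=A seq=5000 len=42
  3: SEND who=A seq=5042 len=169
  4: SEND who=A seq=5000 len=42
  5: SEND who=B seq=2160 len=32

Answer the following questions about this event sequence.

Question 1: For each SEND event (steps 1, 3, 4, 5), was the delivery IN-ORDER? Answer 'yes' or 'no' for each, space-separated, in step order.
Step 1: SEND seq=2000 -> in-order
Step 3: SEND seq=5042 -> out-of-order
Step 4: SEND seq=5000 -> in-order
Step 5: SEND seq=2160 -> in-order

Answer: yes no yes yes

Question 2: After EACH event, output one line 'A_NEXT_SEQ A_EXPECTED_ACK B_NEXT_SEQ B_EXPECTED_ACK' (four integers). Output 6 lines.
5000 2000 2000 5000
5000 2160 2160 5000
5042 2160 2160 5000
5211 2160 2160 5000
5211 2160 2160 5211
5211 2192 2192 5211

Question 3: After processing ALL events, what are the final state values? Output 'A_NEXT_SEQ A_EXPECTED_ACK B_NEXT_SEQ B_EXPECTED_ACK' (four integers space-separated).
After event 0: A_seq=5000 A_ack=2000 B_seq=2000 B_ack=5000
After event 1: A_seq=5000 A_ack=2160 B_seq=2160 B_ack=5000
After event 2: A_seq=5042 A_ack=2160 B_seq=2160 B_ack=5000
After event 3: A_seq=5211 A_ack=2160 B_seq=2160 B_ack=5000
After event 4: A_seq=5211 A_ack=2160 B_seq=2160 B_ack=5211
After event 5: A_seq=5211 A_ack=2192 B_seq=2192 B_ack=5211

Answer: 5211 2192 2192 5211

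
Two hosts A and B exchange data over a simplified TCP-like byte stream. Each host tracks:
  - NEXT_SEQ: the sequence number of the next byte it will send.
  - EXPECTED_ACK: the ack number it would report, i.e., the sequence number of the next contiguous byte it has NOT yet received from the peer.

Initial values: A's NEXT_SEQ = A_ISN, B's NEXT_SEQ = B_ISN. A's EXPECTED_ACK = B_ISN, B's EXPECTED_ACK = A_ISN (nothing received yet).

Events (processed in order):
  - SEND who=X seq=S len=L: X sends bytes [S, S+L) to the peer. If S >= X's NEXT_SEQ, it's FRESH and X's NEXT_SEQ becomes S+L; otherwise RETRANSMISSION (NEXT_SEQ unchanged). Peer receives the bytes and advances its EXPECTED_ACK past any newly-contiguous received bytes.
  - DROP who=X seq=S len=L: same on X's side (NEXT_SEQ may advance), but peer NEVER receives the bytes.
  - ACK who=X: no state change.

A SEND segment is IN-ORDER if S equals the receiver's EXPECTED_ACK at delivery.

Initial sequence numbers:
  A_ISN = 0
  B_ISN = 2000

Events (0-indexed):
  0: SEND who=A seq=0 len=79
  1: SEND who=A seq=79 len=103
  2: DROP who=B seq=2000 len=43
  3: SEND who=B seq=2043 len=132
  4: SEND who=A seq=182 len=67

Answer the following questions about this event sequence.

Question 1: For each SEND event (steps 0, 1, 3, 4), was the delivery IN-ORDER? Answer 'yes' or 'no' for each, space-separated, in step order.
Step 0: SEND seq=0 -> in-order
Step 1: SEND seq=79 -> in-order
Step 3: SEND seq=2043 -> out-of-order
Step 4: SEND seq=182 -> in-order

Answer: yes yes no yes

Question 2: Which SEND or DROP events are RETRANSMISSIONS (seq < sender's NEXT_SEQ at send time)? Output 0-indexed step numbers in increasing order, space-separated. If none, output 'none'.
Step 0: SEND seq=0 -> fresh
Step 1: SEND seq=79 -> fresh
Step 2: DROP seq=2000 -> fresh
Step 3: SEND seq=2043 -> fresh
Step 4: SEND seq=182 -> fresh

Answer: none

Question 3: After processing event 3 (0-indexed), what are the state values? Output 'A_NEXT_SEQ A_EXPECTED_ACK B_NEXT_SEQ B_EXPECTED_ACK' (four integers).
After event 0: A_seq=79 A_ack=2000 B_seq=2000 B_ack=79
After event 1: A_seq=182 A_ack=2000 B_seq=2000 B_ack=182
After event 2: A_seq=182 A_ack=2000 B_seq=2043 B_ack=182
After event 3: A_seq=182 A_ack=2000 B_seq=2175 B_ack=182

182 2000 2175 182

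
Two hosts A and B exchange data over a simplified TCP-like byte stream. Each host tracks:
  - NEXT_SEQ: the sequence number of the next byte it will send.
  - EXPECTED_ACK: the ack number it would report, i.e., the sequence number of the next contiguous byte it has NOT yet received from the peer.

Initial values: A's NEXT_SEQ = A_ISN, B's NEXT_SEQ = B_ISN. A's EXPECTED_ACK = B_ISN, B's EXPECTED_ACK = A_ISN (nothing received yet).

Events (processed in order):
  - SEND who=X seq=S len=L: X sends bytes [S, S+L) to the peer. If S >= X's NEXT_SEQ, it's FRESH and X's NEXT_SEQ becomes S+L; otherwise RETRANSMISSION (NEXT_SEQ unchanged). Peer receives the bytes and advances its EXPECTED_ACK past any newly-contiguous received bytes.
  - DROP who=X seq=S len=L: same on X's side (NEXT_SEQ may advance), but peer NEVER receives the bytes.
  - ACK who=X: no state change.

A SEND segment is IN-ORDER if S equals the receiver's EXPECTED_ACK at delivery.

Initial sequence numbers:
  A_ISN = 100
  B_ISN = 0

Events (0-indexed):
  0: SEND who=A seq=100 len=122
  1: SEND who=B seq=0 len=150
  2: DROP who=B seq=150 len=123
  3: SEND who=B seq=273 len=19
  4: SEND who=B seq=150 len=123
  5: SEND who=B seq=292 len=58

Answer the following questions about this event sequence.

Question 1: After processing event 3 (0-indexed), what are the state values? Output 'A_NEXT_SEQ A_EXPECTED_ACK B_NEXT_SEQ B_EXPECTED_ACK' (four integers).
After event 0: A_seq=222 A_ack=0 B_seq=0 B_ack=222
After event 1: A_seq=222 A_ack=150 B_seq=150 B_ack=222
After event 2: A_seq=222 A_ack=150 B_seq=273 B_ack=222
After event 3: A_seq=222 A_ack=150 B_seq=292 B_ack=222

222 150 292 222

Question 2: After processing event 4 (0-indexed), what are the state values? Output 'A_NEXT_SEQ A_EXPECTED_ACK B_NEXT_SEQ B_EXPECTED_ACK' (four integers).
After event 0: A_seq=222 A_ack=0 B_seq=0 B_ack=222
After event 1: A_seq=222 A_ack=150 B_seq=150 B_ack=222
After event 2: A_seq=222 A_ack=150 B_seq=273 B_ack=222
After event 3: A_seq=222 A_ack=150 B_seq=292 B_ack=222
After event 4: A_seq=222 A_ack=292 B_seq=292 B_ack=222

222 292 292 222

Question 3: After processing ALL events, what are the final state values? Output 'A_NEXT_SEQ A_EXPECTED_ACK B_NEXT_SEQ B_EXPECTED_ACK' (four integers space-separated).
After event 0: A_seq=222 A_ack=0 B_seq=0 B_ack=222
After event 1: A_seq=222 A_ack=150 B_seq=150 B_ack=222
After event 2: A_seq=222 A_ack=150 B_seq=273 B_ack=222
After event 3: A_seq=222 A_ack=150 B_seq=292 B_ack=222
After event 4: A_seq=222 A_ack=292 B_seq=292 B_ack=222
After event 5: A_seq=222 A_ack=350 B_seq=350 B_ack=222

Answer: 222 350 350 222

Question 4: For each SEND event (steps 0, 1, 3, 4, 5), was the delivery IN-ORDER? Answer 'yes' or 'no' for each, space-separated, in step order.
Step 0: SEND seq=100 -> in-order
Step 1: SEND seq=0 -> in-order
Step 3: SEND seq=273 -> out-of-order
Step 4: SEND seq=150 -> in-order
Step 5: SEND seq=292 -> in-order

Answer: yes yes no yes yes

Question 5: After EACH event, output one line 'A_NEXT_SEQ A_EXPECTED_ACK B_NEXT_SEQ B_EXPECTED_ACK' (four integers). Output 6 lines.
222 0 0 222
222 150 150 222
222 150 273 222
222 150 292 222
222 292 292 222
222 350 350 222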